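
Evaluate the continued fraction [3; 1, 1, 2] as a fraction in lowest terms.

Fold from the inside: start with 2/1.
  1 + 1/2 = 3/2
  1 + 2/3 = 5/3
  3 + 3/5 = 18/5

18/5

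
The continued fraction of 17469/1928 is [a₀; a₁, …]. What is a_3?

11

17469 = 9·1928 + 117   →  a_0 = 9
1928 = 16·117 + 56   →  a_1 = 16
117 = 2·56 + 5   →  a_2 = 2
56 = 11·5 + 1   →  a_3 = 11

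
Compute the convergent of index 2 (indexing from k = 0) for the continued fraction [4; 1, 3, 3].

19/4

Using pₖ = aₖpₖ₋₁ + pₖ₋₂, qₖ = aₖqₖ₋₁ + qₖ₋₂ (with p₋₁=1, p₋₂=0, q₋₁=0, q₋₂=1):
  k=0: a=4, p=4, q=1
  k=1: a=1, p=5, q=1
  k=2: a=3, p=19, q=4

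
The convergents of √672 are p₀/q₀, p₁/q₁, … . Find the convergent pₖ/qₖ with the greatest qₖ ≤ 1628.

√672 = [25; 1, 11, 1, 50, …] (period length 4).
Convergents:
  p_0/q_0 = 25/1
  p_1/q_1 = 26/1
  p_2/q_2 = 311/12
  p_3/q_3 = 337/13
  p_4/q_4 = 17161/662
  p_5/q_5 = 17498/675
  p_6/q_6 = 209639/8087
q_5 = 675 ≤ 1628 < 8087 = q_6, so the answer is 17498/675.

17498/675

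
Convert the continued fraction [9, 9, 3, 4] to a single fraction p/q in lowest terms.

1102/121

Using pₖ = aₖpₖ₋₁ + pₖ₋₂ and qₖ = aₖqₖ₋₁ + qₖ₋₂:
  k=0: a=9, p=9, q=1
  k=1: a=9, p=82, q=9
  k=2: a=3, p=255, q=28
  k=3: a=4, p=1102, q=121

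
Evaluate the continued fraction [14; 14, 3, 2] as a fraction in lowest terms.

1407/100

Using pₖ = aₖpₖ₋₁ + pₖ₋₂ and qₖ = aₖqₖ₋₁ + qₖ₋₂:
  k=0: a=14, p=14, q=1
  k=1: a=14, p=197, q=14
  k=2: a=3, p=605, q=43
  k=3: a=2, p=1407, q=100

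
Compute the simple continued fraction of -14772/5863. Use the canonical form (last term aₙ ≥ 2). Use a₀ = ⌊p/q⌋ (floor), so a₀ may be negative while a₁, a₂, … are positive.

[-3; 2, 12, 3, 3, 7, 3]

-14772 = -3*5863 + 2817
5863 = 2*2817 + 229
2817 = 12*229 + 69
229 = 3*69 + 22
69 = 3*22 + 3
22 = 7*3 + 1
3 = 3*1 + 0  (stop)
So -14772/5863 = [-3; 2, 12, 3, 3, 7, 3].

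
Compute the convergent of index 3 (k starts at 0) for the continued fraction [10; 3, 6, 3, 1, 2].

Using pₖ = aₖpₖ₋₁ + pₖ₋₂, qₖ = aₖqₖ₋₁ + qₖ₋₂ (with p₋₁=1, p₋₂=0, q₋₁=0, q₋₂=1):
  k=0: a=10, p=10, q=1
  k=1: a=3, p=31, q=3
  k=2: a=6, p=196, q=19
  k=3: a=3, p=619, q=60

619/60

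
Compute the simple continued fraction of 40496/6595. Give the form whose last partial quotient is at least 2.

[6; 7, 8, 5, 7, 3]

40496 = 6*6595 + 926
6595 = 7*926 + 113
926 = 8*113 + 22
113 = 5*22 + 3
22 = 7*3 + 1
3 = 3*1 + 0  (stop)
So 40496/6595 = [6; 7, 8, 5, 7, 3].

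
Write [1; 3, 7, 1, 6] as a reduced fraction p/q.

Fold from the inside: start with 6/1.
  1 + 1/6 = 7/6
  7 + 6/7 = 55/7
  3 + 7/55 = 172/55
  1 + 55/172 = 227/172

227/172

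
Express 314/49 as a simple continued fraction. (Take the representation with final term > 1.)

314 = 6*49 + 20
49 = 2*20 + 9
20 = 2*9 + 2
9 = 4*2 + 1
2 = 2*1 + 0  (stop)
So 314/49 = [6; 2, 2, 4, 2].

[6; 2, 2, 4, 2]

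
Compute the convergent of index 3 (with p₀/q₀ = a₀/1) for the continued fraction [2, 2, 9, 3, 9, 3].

146/59

Using pₖ = aₖpₖ₋₁ + pₖ₋₂, qₖ = aₖqₖ₋₁ + qₖ₋₂ (with p₋₁=1, p₋₂=0, q₋₁=0, q₋₂=1):
  k=0: a=2, p=2, q=1
  k=1: a=2, p=5, q=2
  k=2: a=9, p=47, q=19
  k=3: a=3, p=146, q=59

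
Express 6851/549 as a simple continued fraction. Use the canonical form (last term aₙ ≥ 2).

6851 = 12*549 + 263
549 = 2*263 + 23
263 = 11*23 + 10
23 = 2*10 + 3
10 = 3*3 + 1
3 = 3*1 + 0  (stop)
So 6851/549 = [12; 2, 11, 2, 3, 3].

[12; 2, 11, 2, 3, 3]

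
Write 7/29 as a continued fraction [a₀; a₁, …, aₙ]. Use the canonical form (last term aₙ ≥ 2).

[0; 4, 7]

7 = 0×29 + 7
29 = 4×7 + 1
7 = 7×1 + 0  (stop)
So 7/29 = [0; 4, 7].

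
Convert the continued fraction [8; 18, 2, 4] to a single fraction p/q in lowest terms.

Fold from the inside: start with 4/1.
  2 + 1/4 = 9/4
  18 + 4/9 = 166/9
  8 + 9/166 = 1337/166

1337/166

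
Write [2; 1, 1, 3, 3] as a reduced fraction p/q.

59/23

Using pₖ = aₖpₖ₋₁ + pₖ₋₂ and qₖ = aₖqₖ₋₁ + qₖ₋₂:
  k=0: a=2, p=2, q=1
  k=1: a=1, p=3, q=1
  k=2: a=1, p=5, q=2
  k=3: a=3, p=18, q=7
  k=4: a=3, p=59, q=23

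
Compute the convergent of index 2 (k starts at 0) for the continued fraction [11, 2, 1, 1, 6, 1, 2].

34/3

Using pₖ = aₖpₖ₋₁ + pₖ₋₂, qₖ = aₖqₖ₋₁ + qₖ₋₂ (with p₋₁=1, p₋₂=0, q₋₁=0, q₋₂=1):
  k=0: a=11, p=11, q=1
  k=1: a=2, p=23, q=2
  k=2: a=1, p=34, q=3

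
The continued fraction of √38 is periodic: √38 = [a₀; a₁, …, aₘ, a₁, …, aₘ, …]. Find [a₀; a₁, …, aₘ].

[6; 6, 12]

a₀ = ⌊√38⌋ = 6.
With m₀=0, d₀=1 and mₖ₊₁ = dₖaₖ − mₖ, dₖ₊₁ = (n − mₖ₊₁²)/dₖ, aₖ₊₁ = ⌊(a₀+mₖ₊₁)/dₖ₊₁⌋:
  k=1: m=6, d=2, a=6
  k=2: m=6, d=1, a=12
d=1 and a=2a₀=12 at k=2, so the next step gives (m, d) = (6, 2) again — its k=1 value — and the period has length 2.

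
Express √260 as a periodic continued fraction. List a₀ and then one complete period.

[16; 8, 32]

a₀ = ⌊√260⌋ = 16.
With m₀=0, d₀=1 and mₖ₊₁ = dₖaₖ − mₖ, dₖ₊₁ = (n − mₖ₊₁²)/dₖ, aₖ₊₁ = ⌊(a₀+mₖ₊₁)/dₖ₊₁⌋:
  k=1: m=16, d=4, a=8
  k=2: m=16, d=1, a=32
d=1 and a=2a₀=32 at k=2, so the next step gives (m, d) = (16, 4) again — its k=1 value — and the period has length 2.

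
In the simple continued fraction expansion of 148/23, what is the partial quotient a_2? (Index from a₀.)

3

148 = 6·23 + 10   →  a_0 = 6
23 = 2·10 + 3   →  a_1 = 2
10 = 3·3 + 1   →  a_2 = 3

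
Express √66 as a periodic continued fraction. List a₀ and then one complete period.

[8; 8, 16]

a₀ = ⌊√66⌋ = 8.
With m₀=0, d₀=1 and mₖ₊₁ = dₖaₖ − mₖ, dₖ₊₁ = (n − mₖ₊₁²)/dₖ, aₖ₊₁ = ⌊(a₀+mₖ₊₁)/dₖ₊₁⌋:
  k=1: m=8, d=2, a=8
  k=2: m=8, d=1, a=16
d=1 and a=2a₀=16 at k=2, so the next step gives (m, d) = (8, 2) again — its k=1 value — and the period has length 2.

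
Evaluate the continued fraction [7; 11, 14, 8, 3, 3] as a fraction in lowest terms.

Fold from the inside: start with 3/1.
  3 + 1/3 = 10/3
  8 + 3/10 = 83/10
  14 + 10/83 = 1172/83
  11 + 83/1172 = 12975/1172
  7 + 1172/12975 = 91997/12975

91997/12975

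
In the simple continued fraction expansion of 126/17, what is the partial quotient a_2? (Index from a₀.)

126 = 7·17 + 7   →  a_0 = 7
17 = 2·7 + 3   →  a_1 = 2
7 = 2·3 + 1   →  a_2 = 2

2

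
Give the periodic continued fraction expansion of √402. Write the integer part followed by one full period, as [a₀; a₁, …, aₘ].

[20; 20, 40]

a₀ = ⌊√402⌋ = 20.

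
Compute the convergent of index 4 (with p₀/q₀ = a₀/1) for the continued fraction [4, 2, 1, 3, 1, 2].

61/14

Using pₖ = aₖpₖ₋₁ + pₖ₋₂, qₖ = aₖqₖ₋₁ + qₖ₋₂ (with p₋₁=1, p₋₂=0, q₋₁=0, q₋₂=1):
  k=0: a=4, p=4, q=1
  k=1: a=2, p=9, q=2
  k=2: a=1, p=13, q=3
  k=3: a=3, p=48, q=11
  k=4: a=1, p=61, q=14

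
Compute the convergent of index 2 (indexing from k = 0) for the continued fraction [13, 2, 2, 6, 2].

67/5

Using pₖ = aₖpₖ₋₁ + pₖ₋₂, qₖ = aₖqₖ₋₁ + qₖ₋₂ (with p₋₁=1, p₋₂=0, q₋₁=0, q₋₂=1):
  k=0: a=13, p=13, q=1
  k=1: a=2, p=27, q=2
  k=2: a=2, p=67, q=5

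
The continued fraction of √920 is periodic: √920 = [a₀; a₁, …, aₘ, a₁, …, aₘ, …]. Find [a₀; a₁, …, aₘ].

[30; 3, 60]

a₀ = ⌊√920⌋ = 30.
With m₀=0, d₀=1 and mₖ₊₁ = dₖaₖ − mₖ, dₖ₊₁ = (n − mₖ₊₁²)/dₖ, aₖ₊₁ = ⌊(a₀+mₖ₊₁)/dₖ₊₁⌋:
  k=1: m=30, d=20, a=3
  k=2: m=30, d=1, a=60
d=1 and a=2a₀=60 at k=2, so the next step gives (m, d) = (30, 20) again — its k=1 value — and the period has length 2.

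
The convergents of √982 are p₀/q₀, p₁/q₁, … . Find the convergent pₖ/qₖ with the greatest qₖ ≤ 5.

√982 = [31; 2, 1, 30, 1, 2, 62, …] (period length 6).
Convergents:
  p_0/q_0 = 31/1
  p_1/q_1 = 63/2
  p_2/q_2 = 94/3
  p_3/q_3 = 2883/92
q_2 = 3 ≤ 5 < 92 = q_3, so the answer is 94/3.

94/3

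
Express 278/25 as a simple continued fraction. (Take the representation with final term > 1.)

[11; 8, 3]

278 = 11·25 + 3
25 = 8·3 + 1
3 = 3·1 + 0  (stop)
So 278/25 = [11; 8, 3].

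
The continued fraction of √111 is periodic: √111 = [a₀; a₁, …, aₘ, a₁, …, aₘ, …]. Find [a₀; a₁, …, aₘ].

a₀ = ⌊√111⌋ = 10.
With m₀=0, d₀=1 and mₖ₊₁ = dₖaₖ − mₖ, dₖ₊₁ = (n − mₖ₊₁²)/dₖ, aₖ₊₁ = ⌊(a₀+mₖ₊₁)/dₖ₊₁⌋:
  k=1: m=10, d=11, a=1
  k=2: m=1, d=10, a=1
  k=3: m=9, d=3, a=6
  k=4: m=9, d=10, a=1
  k=5: m=1, d=11, a=1
  k=6: m=10, d=1, a=20
d=1 and a=2a₀=20 at k=6, so the next step gives (m, d) = (10, 11) again — its k=1 value — and the period has length 6.

[10; 1, 1, 6, 1, 1, 20]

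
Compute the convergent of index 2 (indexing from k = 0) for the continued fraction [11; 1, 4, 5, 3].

59/5

Using pₖ = aₖpₖ₋₁ + pₖ₋₂, qₖ = aₖqₖ₋₁ + qₖ₋₂ (with p₋₁=1, p₋₂=0, q₋₁=0, q₋₂=1):
  k=0: a=11, p=11, q=1
  k=1: a=1, p=12, q=1
  k=2: a=4, p=59, q=5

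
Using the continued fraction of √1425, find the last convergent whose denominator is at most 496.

√1425 = [37; 1, 2, 1, 74, …] (period length 4).
Convergents:
  p_0/q_0 = 37/1
  p_1/q_1 = 38/1
  p_2/q_2 = 113/3
  p_3/q_3 = 151/4
  p_4/q_4 = 11287/299
  p_5/q_5 = 11438/303
  p_6/q_6 = 34163/905
q_5 = 303 ≤ 496 < 905 = q_6, so the answer is 11438/303.

11438/303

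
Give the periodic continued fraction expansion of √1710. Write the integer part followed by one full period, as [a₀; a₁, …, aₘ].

a₀ = ⌊√1710⌋ = 41.
With m₀=0, d₀=1 and mₖ₊₁ = dₖaₖ − mₖ, dₖ₊₁ = (n − mₖ₊₁²)/dₖ, aₖ₊₁ = ⌊(a₀+mₖ₊₁)/dₖ₊₁⌋:
  k=1: m=41, d=29, a=2
  k=2: m=17, d=49, a=1
  k=3: m=32, d=14, a=5
  k=4: m=38, d=19, a=4
  k=5: m=38, d=14, a=5
  k=6: m=32, d=49, a=1
  k=7: m=17, d=29, a=2
  k=8: m=41, d=1, a=82
d=1 and a=2a₀=82 at k=8, so the next step gives (m, d) = (41, 29) again — its k=1 value — and the period has length 8.

[41; 2, 1, 5, 4, 5, 1, 2, 82]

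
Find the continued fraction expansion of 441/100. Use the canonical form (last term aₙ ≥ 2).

[4; 2, 2, 3, 1, 1, 2]

441 = 4*100 + 41
100 = 2*41 + 18
41 = 2*18 + 5
18 = 3*5 + 3
5 = 1*3 + 2
3 = 1*2 + 1
2 = 2*1 + 0  (stop)
So 441/100 = [4; 2, 2, 3, 1, 1, 2].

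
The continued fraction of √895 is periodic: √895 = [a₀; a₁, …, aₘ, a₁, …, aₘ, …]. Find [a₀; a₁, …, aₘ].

a₀ = ⌊√895⌋ = 29.
With m₀=0, d₀=1 and mₖ₊₁ = dₖaₖ − mₖ, dₖ₊₁ = (n − mₖ₊₁²)/dₖ, aₖ₊₁ = ⌊(a₀+mₖ₊₁)/dₖ₊₁⌋:
  k=1: m=29, d=54, a=1
  k=2: m=25, d=5, a=10
  k=3: m=25, d=54, a=1
  k=4: m=29, d=1, a=58
d=1 and a=2a₀=58 at k=4, so the next step gives (m, d) = (29, 54) again — its k=1 value — and the period has length 4.

[29; 1, 10, 1, 58]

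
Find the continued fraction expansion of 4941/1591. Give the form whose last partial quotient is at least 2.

4941 = 3*1591 + 168
1591 = 9*168 + 79
168 = 2*79 + 10
79 = 7*10 + 9
10 = 1*9 + 1
9 = 9*1 + 0  (stop)
So 4941/1591 = [3; 9, 2, 7, 1, 9].

[3; 9, 2, 7, 1, 9]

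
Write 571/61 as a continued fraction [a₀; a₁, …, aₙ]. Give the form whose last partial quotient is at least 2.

[9; 2, 1, 3, 2, 2]

571 = 9×61 + 22
61 = 2×22 + 17
22 = 1×17 + 5
17 = 3×5 + 2
5 = 2×2 + 1
2 = 2×1 + 0  (stop)
So 571/61 = [9; 2, 1, 3, 2, 2].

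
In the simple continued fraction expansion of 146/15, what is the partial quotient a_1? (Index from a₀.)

146 = 9·15 + 11   →  a_0 = 9
15 = 1·11 + 4   →  a_1 = 1

1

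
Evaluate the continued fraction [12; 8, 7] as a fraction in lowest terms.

Fold from the inside: start with 7/1.
  8 + 1/7 = 57/7
  12 + 7/57 = 691/57

691/57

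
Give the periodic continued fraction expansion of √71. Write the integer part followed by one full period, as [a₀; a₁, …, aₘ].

[8; 2, 2, 1, 7, 1, 2, 2, 16]

a₀ = ⌊√71⌋ = 8.
With m₀=0, d₀=1 and mₖ₊₁ = dₖaₖ − mₖ, dₖ₊₁ = (n − mₖ₊₁²)/dₖ, aₖ₊₁ = ⌊(a₀+mₖ₊₁)/dₖ₊₁⌋:
  k=1: m=8, d=7, a=2
  k=2: m=6, d=5, a=2
  k=3: m=4, d=11, a=1
  k=4: m=7, d=2, a=7
  k=5: m=7, d=11, a=1
  k=6: m=4, d=5, a=2
  k=7: m=6, d=7, a=2
  k=8: m=8, d=1, a=16
d=1 and a=2a₀=16 at k=8, so the next step gives (m, d) = (8, 7) again — its k=1 value — and the period has length 8.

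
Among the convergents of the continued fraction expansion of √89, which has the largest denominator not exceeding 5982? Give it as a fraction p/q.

√89 = [9; 2, 3, 3, 2, 18, …] (period length 5).
Convergents:
  p_0/q_0 = 9/1
  p_1/q_1 = 19/2
  p_2/q_2 = 66/7
  p_3/q_3 = 217/23
  p_4/q_4 = 500/53
  p_5/q_5 = 9217/977
  p_6/q_6 = 18934/2007
  p_7/q_7 = 66019/6998
q_6 = 2007 ≤ 5982 < 6998 = q_7, so the answer is 18934/2007.

18934/2007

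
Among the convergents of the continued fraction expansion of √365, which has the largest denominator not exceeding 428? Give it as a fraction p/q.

√365 = [19; 9, 1, 1, 9, 38, …] (period length 5).
Convergents:
  p_0/q_0 = 19/1
  p_1/q_1 = 172/9
  p_2/q_2 = 191/10
  p_3/q_3 = 363/19
  p_4/q_4 = 3458/181
  p_5/q_5 = 131767/6897
q_4 = 181 ≤ 428 < 6897 = q_5, so the answer is 3458/181.

3458/181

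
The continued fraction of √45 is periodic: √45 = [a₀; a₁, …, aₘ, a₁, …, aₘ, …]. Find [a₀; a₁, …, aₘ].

a₀ = ⌊√45⌋ = 6.
With m₀=0, d₀=1 and mₖ₊₁ = dₖaₖ − mₖ, dₖ₊₁ = (n − mₖ₊₁²)/dₖ, aₖ₊₁ = ⌊(a₀+mₖ₊₁)/dₖ₊₁⌋:
  k=1: m=6, d=9, a=1
  k=2: m=3, d=4, a=2
  k=3: m=5, d=5, a=2
  k=4: m=5, d=4, a=2
  k=5: m=3, d=9, a=1
  k=6: m=6, d=1, a=12
d=1 and a=2a₀=12 at k=6, so the next step gives (m, d) = (6, 9) again — its k=1 value — and the period has length 6.

[6; 1, 2, 2, 2, 1, 12]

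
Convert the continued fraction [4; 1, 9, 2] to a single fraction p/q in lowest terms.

103/21

Using pₖ = aₖpₖ₋₁ + pₖ₋₂ and qₖ = aₖqₖ₋₁ + qₖ₋₂:
  k=0: a=4, p=4, q=1
  k=1: a=1, p=5, q=1
  k=2: a=9, p=49, q=10
  k=3: a=2, p=103, q=21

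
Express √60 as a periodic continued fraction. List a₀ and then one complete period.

a₀ = ⌊√60⌋ = 7.
With m₀=0, d₀=1 and mₖ₊₁ = dₖaₖ − mₖ, dₖ₊₁ = (n − mₖ₊₁²)/dₖ, aₖ₊₁ = ⌊(a₀+mₖ₊₁)/dₖ₊₁⌋:
  k=1: m=7, d=11, a=1
  k=2: m=4, d=4, a=2
  k=3: m=4, d=11, a=1
  k=4: m=7, d=1, a=14
d=1 and a=2a₀=14 at k=4, so the next step gives (m, d) = (7, 11) again — its k=1 value — and the period has length 4.

[7; 1, 2, 1, 14]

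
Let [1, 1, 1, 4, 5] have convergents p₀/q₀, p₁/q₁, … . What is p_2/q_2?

Using pₖ = aₖpₖ₋₁ + pₖ₋₂, qₖ = aₖqₖ₋₁ + qₖ₋₂ (with p₋₁=1, p₋₂=0, q₋₁=0, q₋₂=1):
  k=0: a=1, p=1, q=1
  k=1: a=1, p=2, q=1
  k=2: a=1, p=3, q=2

3/2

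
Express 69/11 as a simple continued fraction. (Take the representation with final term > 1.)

69 = 6×11 + 3
11 = 3×3 + 2
3 = 1×2 + 1
2 = 2×1 + 0  (stop)
So 69/11 = [6; 3, 1, 2].

[6; 3, 1, 2]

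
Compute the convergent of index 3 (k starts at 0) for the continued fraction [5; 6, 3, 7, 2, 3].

Using pₖ = aₖpₖ₋₁ + pₖ₋₂, qₖ = aₖqₖ₋₁ + qₖ₋₂ (with p₋₁=1, p₋₂=0, q₋₁=0, q₋₂=1):
  k=0: a=5, p=5, q=1
  k=1: a=6, p=31, q=6
  k=2: a=3, p=98, q=19
  k=3: a=7, p=717, q=139

717/139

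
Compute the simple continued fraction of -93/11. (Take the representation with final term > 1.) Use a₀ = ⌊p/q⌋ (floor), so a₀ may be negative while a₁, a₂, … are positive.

-93 = -9*11 + 6
11 = 1*6 + 5
6 = 1*5 + 1
5 = 5*1 + 0  (stop)
So -93/11 = [-9; 1, 1, 5].

[-9; 1, 1, 5]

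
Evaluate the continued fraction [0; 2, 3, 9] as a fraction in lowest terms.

28/65

Fold from the inside: start with 9/1.
  3 + 1/9 = 28/9
  2 + 9/28 = 65/28
  0 + 28/65 = 28/65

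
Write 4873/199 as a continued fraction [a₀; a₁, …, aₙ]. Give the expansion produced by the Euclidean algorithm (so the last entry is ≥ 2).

4873 = 24*199 + 97
199 = 2*97 + 5
97 = 19*5 + 2
5 = 2*2 + 1
2 = 2*1 + 0  (stop)
So 4873/199 = [24; 2, 19, 2, 2].

[24; 2, 19, 2, 2]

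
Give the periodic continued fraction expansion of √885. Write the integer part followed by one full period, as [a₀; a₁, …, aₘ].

[29; 1, 2, 1, 58]

a₀ = ⌊√885⌋ = 29.
With m₀=0, d₀=1 and mₖ₊₁ = dₖaₖ − mₖ, dₖ₊₁ = (n − mₖ₊₁²)/dₖ, aₖ₊₁ = ⌊(a₀+mₖ₊₁)/dₖ₊₁⌋:
  k=1: m=29, d=44, a=1
  k=2: m=15, d=15, a=2
  k=3: m=15, d=44, a=1
  k=4: m=29, d=1, a=58
d=1 and a=2a₀=58 at k=4, so the next step gives (m, d) = (29, 44) again — its k=1 value — and the period has length 4.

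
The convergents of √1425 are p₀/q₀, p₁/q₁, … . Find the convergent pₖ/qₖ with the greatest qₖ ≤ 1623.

√1425 = [37; 1, 2, 1, 74, …] (period length 4).
Convergents:
  p_0/q_0 = 37/1
  p_1/q_1 = 38/1
  p_2/q_2 = 113/3
  p_3/q_3 = 151/4
  p_4/q_4 = 11287/299
  p_5/q_5 = 11438/303
  p_6/q_6 = 34163/905
  p_7/q_7 = 45601/1208
  p_8/q_8 = 3408637/90297
q_7 = 1208 ≤ 1623 < 90297 = q_8, so the answer is 45601/1208.

45601/1208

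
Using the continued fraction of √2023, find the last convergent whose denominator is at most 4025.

√2023 = [44; 1, 43, 1, 88, …] (period length 4).
Convergents:
  p_0/q_0 = 44/1
  p_1/q_1 = 45/1
  p_2/q_2 = 1979/44
  p_3/q_3 = 2024/45
  p_4/q_4 = 180091/4004
  p_5/q_5 = 182115/4049
q_4 = 4004 ≤ 4025 < 4049 = q_5, so the answer is 180091/4004.

180091/4004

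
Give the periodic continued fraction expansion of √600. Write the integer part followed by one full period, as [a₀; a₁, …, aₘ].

a₀ = ⌊√600⌋ = 24.
With m₀=0, d₀=1 and mₖ₊₁ = dₖaₖ − mₖ, dₖ₊₁ = (n − mₖ₊₁²)/dₖ, aₖ₊₁ = ⌊(a₀+mₖ₊₁)/dₖ₊₁⌋:
  k=1: m=24, d=24, a=2
  k=2: m=24, d=1, a=48
d=1 and a=2a₀=48 at k=2, so the next step gives (m, d) = (24, 24) again — its k=1 value — and the period has length 2.

[24; 2, 48]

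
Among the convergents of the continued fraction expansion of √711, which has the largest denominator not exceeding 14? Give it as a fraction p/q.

√711 = [26; 1, 1, 1, 52, …] (period length 4).
Convergents:
  p_0/q_0 = 26/1
  p_1/q_1 = 27/1
  p_2/q_2 = 53/2
  p_3/q_3 = 80/3
  p_4/q_4 = 4213/158
q_3 = 3 ≤ 14 < 158 = q_4, so the answer is 80/3.

80/3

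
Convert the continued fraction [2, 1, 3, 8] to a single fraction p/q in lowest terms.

Fold from the inside: start with 8/1.
  3 + 1/8 = 25/8
  1 + 8/25 = 33/25
  2 + 25/33 = 91/33

91/33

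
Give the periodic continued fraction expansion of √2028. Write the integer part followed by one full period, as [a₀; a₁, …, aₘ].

a₀ = ⌊√2028⌋ = 45.
With m₀=0, d₀=1 and mₖ₊₁ = dₖaₖ − mₖ, dₖ₊₁ = (n − mₖ₊₁²)/dₖ, aₖ₊₁ = ⌊(a₀+mₖ₊₁)/dₖ₊₁⌋:
  k=1: m=45, d=3, a=30
  k=2: m=45, d=1, a=90
d=1 and a=2a₀=90 at k=2, so the next step gives (m, d) = (45, 3) again — its k=1 value — and the period has length 2.

[45; 30, 90]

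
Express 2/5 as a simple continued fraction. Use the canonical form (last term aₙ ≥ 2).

2 = 0·5 + 2
5 = 2·2 + 1
2 = 2·1 + 0  (stop)
So 2/5 = [0; 2, 2].

[0; 2, 2]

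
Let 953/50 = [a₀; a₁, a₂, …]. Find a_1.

953 = 19·50 + 3   →  a_0 = 19
50 = 16·3 + 2   →  a_1 = 16

16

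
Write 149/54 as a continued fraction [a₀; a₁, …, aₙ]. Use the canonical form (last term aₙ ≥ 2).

[2; 1, 3, 6, 2]

149 = 2·54 + 41
54 = 1·41 + 13
41 = 3·13 + 2
13 = 6·2 + 1
2 = 2·1 + 0  (stop)
So 149/54 = [2; 1, 3, 6, 2].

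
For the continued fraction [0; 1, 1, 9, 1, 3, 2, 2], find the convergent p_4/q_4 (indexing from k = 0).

11/21

Using pₖ = aₖpₖ₋₁ + pₖ₋₂, qₖ = aₖqₖ₋₁ + qₖ₋₂ (with p₋₁=1, p₋₂=0, q₋₁=0, q₋₂=1):
  k=0: a=0, p=0, q=1
  k=1: a=1, p=1, q=1
  k=2: a=1, p=1, q=2
  k=3: a=9, p=10, q=19
  k=4: a=1, p=11, q=21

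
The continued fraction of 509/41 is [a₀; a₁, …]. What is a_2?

509 = 12·41 + 17   →  a_0 = 12
41 = 2·17 + 7   →  a_1 = 2
17 = 2·7 + 3   →  a_2 = 2

2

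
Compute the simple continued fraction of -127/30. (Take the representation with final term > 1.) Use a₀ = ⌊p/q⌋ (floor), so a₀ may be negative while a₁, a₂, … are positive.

[-5; 1, 3, 3, 2]

-127 = -5×30 + 23
30 = 1×23 + 7
23 = 3×7 + 2
7 = 3×2 + 1
2 = 2×1 + 0  (stop)
So -127/30 = [-5; 1, 3, 3, 2].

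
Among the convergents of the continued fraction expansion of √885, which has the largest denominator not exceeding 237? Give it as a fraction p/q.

6991/235

√885 = [29; 1, 2, 1, 58, …] (period length 4).
Convergents:
  p_0/q_0 = 29/1
  p_1/q_1 = 30/1
  p_2/q_2 = 89/3
  p_3/q_3 = 119/4
  p_4/q_4 = 6991/235
  p_5/q_5 = 7110/239
q_4 = 235 ≤ 237 < 239 = q_5, so the answer is 6991/235.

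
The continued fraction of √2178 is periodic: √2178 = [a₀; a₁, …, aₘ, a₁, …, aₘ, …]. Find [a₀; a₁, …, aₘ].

[46; 1, 2, 46, 2, 1, 92]

a₀ = ⌊√2178⌋ = 46.
With m₀=0, d₀=1 and mₖ₊₁ = dₖaₖ − mₖ, dₖ₊₁ = (n − mₖ₊₁²)/dₖ, aₖ₊₁ = ⌊(a₀+mₖ₊₁)/dₖ₊₁⌋:
  k=1: m=46, d=62, a=1
  k=2: m=16, d=31, a=2
  k=3: m=46, d=2, a=46
  k=4: m=46, d=31, a=2
  k=5: m=16, d=62, a=1
  k=6: m=46, d=1, a=92
d=1 and a=2a₀=92 at k=6, so the next step gives (m, d) = (46, 62) again — its k=1 value — and the period has length 6.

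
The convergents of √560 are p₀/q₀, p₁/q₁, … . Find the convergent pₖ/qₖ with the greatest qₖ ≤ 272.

√560 = [23; 1, 1, 1, 46, …] (period length 4).
Convergents:
  p_0/q_0 = 23/1
  p_1/q_1 = 24/1
  p_2/q_2 = 47/2
  p_3/q_3 = 71/3
  p_4/q_4 = 3313/140
  p_5/q_5 = 3384/143
  p_6/q_6 = 6697/283
q_5 = 143 ≤ 272 < 283 = q_6, so the answer is 3384/143.

3384/143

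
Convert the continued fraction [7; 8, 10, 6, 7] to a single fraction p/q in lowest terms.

Using pₖ = aₖpₖ₋₁ + pₖ₋₂ and qₖ = aₖqₖ₋₁ + qₖ₋₂:
  k=0: a=7, p=7, q=1
  k=1: a=8, p=57, q=8
  k=2: a=10, p=577, q=81
  k=3: a=6, p=3519, q=494
  k=4: a=7, p=25210, q=3539

25210/3539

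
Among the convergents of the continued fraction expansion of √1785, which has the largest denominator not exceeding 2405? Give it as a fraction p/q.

√1785 = [42; 4, 84, …] (period length 2).
Convergents:
  p_0/q_0 = 42/1
  p_1/q_1 = 169/4
  p_2/q_2 = 14238/337
  p_3/q_3 = 57121/1352
  p_4/q_4 = 4812402/113905
q_3 = 1352 ≤ 2405 < 113905 = q_4, so the answer is 57121/1352.

57121/1352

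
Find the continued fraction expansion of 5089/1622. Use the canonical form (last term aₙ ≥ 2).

[3; 7, 3, 1, 1, 1, 9, 2]

5089 = 3*1622 + 223
1622 = 7*223 + 61
223 = 3*61 + 40
61 = 1*40 + 21
40 = 1*21 + 19
21 = 1*19 + 2
19 = 9*2 + 1
2 = 2*1 + 0  (stop)
So 5089/1622 = [3; 7, 3, 1, 1, 1, 9, 2].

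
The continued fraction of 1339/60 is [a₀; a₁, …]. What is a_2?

6

1339 = 22·60 + 19   →  a_0 = 22
60 = 3·19 + 3   →  a_1 = 3
19 = 6·3 + 1   →  a_2 = 6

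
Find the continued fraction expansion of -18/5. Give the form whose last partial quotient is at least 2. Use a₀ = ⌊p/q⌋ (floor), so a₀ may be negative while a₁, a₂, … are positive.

-18 = -4·5 + 2
5 = 2·2 + 1
2 = 2·1 + 0  (stop)
So -18/5 = [-4; 2, 2].

[-4; 2, 2]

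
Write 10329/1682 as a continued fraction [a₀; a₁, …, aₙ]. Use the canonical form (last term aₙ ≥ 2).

10329 = 6·1682 + 237
1682 = 7·237 + 23
237 = 10·23 + 7
23 = 3·7 + 2
7 = 3·2 + 1
2 = 2·1 + 0  (stop)
So 10329/1682 = [6; 7, 10, 3, 3, 2].

[6; 7, 10, 3, 3, 2]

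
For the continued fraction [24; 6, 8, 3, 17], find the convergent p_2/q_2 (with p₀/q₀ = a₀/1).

1184/49

Using pₖ = aₖpₖ₋₁ + pₖ₋₂, qₖ = aₖqₖ₋₁ + qₖ₋₂ (with p₋₁=1, p₋₂=0, q₋₁=0, q₋₂=1):
  k=0: a=24, p=24, q=1
  k=1: a=6, p=145, q=6
  k=2: a=8, p=1184, q=49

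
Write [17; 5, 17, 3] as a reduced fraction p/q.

4523/263

Fold from the inside: start with 3/1.
  17 + 1/3 = 52/3
  5 + 3/52 = 263/52
  17 + 52/263 = 4523/263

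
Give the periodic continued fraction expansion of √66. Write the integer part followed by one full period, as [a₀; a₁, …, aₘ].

a₀ = ⌊√66⌋ = 8.
With m₀=0, d₀=1 and mₖ₊₁ = dₖaₖ − mₖ, dₖ₊₁ = (n − mₖ₊₁²)/dₖ, aₖ₊₁ = ⌊(a₀+mₖ₊₁)/dₖ₊₁⌋:
  k=1: m=8, d=2, a=8
  k=2: m=8, d=1, a=16
d=1 and a=2a₀=16 at k=2, so the next step gives (m, d) = (8, 2) again — its k=1 value — and the period has length 2.

[8; 8, 16]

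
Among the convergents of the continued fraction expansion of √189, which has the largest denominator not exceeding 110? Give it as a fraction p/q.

1471/107

√189 = [13; 1, 2, 1, 26, …] (period length 4).
Convergents:
  p_0/q_0 = 13/1
  p_1/q_1 = 14/1
  p_2/q_2 = 41/3
  p_3/q_3 = 55/4
  p_4/q_4 = 1471/107
  p_5/q_5 = 1526/111
q_4 = 107 ≤ 110 < 111 = q_5, so the answer is 1471/107.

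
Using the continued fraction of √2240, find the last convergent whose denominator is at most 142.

3313/70

√2240 = [47; 3, 23, 3, 94, …] (period length 4).
Convergents:
  p_0/q_0 = 47/1
  p_1/q_1 = 142/3
  p_2/q_2 = 3313/70
  p_3/q_3 = 10081/213
q_2 = 70 ≤ 142 < 213 = q_3, so the answer is 3313/70.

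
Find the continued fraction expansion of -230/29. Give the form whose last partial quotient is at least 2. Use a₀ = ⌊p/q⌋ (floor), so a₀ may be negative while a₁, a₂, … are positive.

[-8; 14, 2]

-230 = -8·29 + 2
29 = 14·2 + 1
2 = 2·1 + 0  (stop)
So -230/29 = [-8; 14, 2].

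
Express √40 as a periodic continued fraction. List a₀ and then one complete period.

[6; 3, 12]

a₀ = ⌊√40⌋ = 6.
With m₀=0, d₀=1 and mₖ₊₁ = dₖaₖ − mₖ, dₖ₊₁ = (n − mₖ₊₁²)/dₖ, aₖ₊₁ = ⌊(a₀+mₖ₊₁)/dₖ₊₁⌋:
  k=1: m=6, d=4, a=3
  k=2: m=6, d=1, a=12
d=1 and a=2a₀=12 at k=2, so the next step gives (m, d) = (6, 4) again — its k=1 value — and the period has length 2.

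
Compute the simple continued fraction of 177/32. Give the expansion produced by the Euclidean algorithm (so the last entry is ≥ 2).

177 = 5×32 + 17
32 = 1×17 + 15
17 = 1×15 + 2
15 = 7×2 + 1
2 = 2×1 + 0  (stop)
So 177/32 = [5; 1, 1, 7, 2].

[5; 1, 1, 7, 2]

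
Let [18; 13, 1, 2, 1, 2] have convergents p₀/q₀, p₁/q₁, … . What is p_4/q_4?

Using pₖ = aₖpₖ₋₁ + pₖ₋₂, qₖ = aₖqₖ₋₁ + qₖ₋₂ (with p₋₁=1, p₋₂=0, q₋₁=0, q₋₂=1):
  k=0: a=18, p=18, q=1
  k=1: a=13, p=235, q=13
  k=2: a=1, p=253, q=14
  k=3: a=2, p=741, q=41
  k=4: a=1, p=994, q=55

994/55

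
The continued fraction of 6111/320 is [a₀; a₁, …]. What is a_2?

3

6111 = 19·320 + 31   →  a_0 = 19
320 = 10·31 + 10   →  a_1 = 10
31 = 3·10 + 1   →  a_2 = 3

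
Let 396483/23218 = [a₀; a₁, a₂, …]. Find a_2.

396483 = 17·23218 + 1777   →  a_0 = 17
23218 = 13·1777 + 117   →  a_1 = 13
1777 = 15·117 + 22   →  a_2 = 15

15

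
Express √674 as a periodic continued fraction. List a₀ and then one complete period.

[25; 1, 24, 1, 50]

a₀ = ⌊√674⌋ = 25.
With m₀=0, d₀=1 and mₖ₊₁ = dₖaₖ − mₖ, dₖ₊₁ = (n − mₖ₊₁²)/dₖ, aₖ₊₁ = ⌊(a₀+mₖ₊₁)/dₖ₊₁⌋:
  k=1: m=25, d=49, a=1
  k=2: m=24, d=2, a=24
  k=3: m=24, d=49, a=1
  k=4: m=25, d=1, a=50
d=1 and a=2a₀=50 at k=4, so the next step gives (m, d) = (25, 49) again — its k=1 value — and the period has length 4.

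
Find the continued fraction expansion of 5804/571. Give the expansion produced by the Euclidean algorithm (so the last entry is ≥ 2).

5804 = 10×571 + 94
571 = 6×94 + 7
94 = 13×7 + 3
7 = 2×3 + 1
3 = 3×1 + 0  (stop)
So 5804/571 = [10; 6, 13, 2, 3].

[10; 6, 13, 2, 3]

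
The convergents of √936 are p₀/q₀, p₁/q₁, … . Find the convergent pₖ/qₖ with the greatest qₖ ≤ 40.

√936 = [30; 1, 1, 2, 6, 2, 1, 1, 60, …] (period length 8).
Convergents:
  p_0/q_0 = 30/1
  p_1/q_1 = 31/1
  p_2/q_2 = 61/2
  p_3/q_3 = 153/5
  p_4/q_4 = 979/32
  p_5/q_5 = 2111/69
q_4 = 32 ≤ 40 < 69 = q_5, so the answer is 979/32.

979/32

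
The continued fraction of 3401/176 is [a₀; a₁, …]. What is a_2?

11

3401 = 19·176 + 57   →  a_0 = 19
176 = 3·57 + 5   →  a_1 = 3
57 = 11·5 + 2   →  a_2 = 11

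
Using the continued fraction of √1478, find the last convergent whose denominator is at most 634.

13225/344

√1478 = [38; 2, 4, 38, 4, 2, 76, …] (period length 6).
Convergents:
  p_0/q_0 = 38/1
  p_1/q_1 = 77/2
  p_2/q_2 = 346/9
  p_3/q_3 = 13225/344
  p_4/q_4 = 53246/1385
q_3 = 344 ≤ 634 < 1385 = q_4, so the answer is 13225/344.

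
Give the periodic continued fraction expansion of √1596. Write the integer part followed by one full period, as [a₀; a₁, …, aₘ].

[39; 1, 18, 1, 78]

a₀ = ⌊√1596⌋ = 39.
With m₀=0, d₀=1 and mₖ₊₁ = dₖaₖ − mₖ, dₖ₊₁ = (n − mₖ₊₁²)/dₖ, aₖ₊₁ = ⌊(a₀+mₖ₊₁)/dₖ₊₁⌋:
  k=1: m=39, d=75, a=1
  k=2: m=36, d=4, a=18
  k=3: m=36, d=75, a=1
  k=4: m=39, d=1, a=78
d=1 and a=2a₀=78 at k=4, so the next step gives (m, d) = (39, 75) again — its k=1 value — and the period has length 4.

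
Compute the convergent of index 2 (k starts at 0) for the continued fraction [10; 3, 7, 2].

Using pₖ = aₖpₖ₋₁ + pₖ₋₂, qₖ = aₖqₖ₋₁ + qₖ₋₂ (with p₋₁=1, p₋₂=0, q₋₁=0, q₋₂=1):
  k=0: a=10, p=10, q=1
  k=1: a=3, p=31, q=3
  k=2: a=7, p=227, q=22

227/22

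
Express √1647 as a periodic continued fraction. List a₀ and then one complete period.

[40; 1, 1, 2, 1, 1, 80]

a₀ = ⌊√1647⌋ = 40.
With m₀=0, d₀=1 and mₖ₊₁ = dₖaₖ − mₖ, dₖ₊₁ = (n − mₖ₊₁²)/dₖ, aₖ₊₁ = ⌊(a₀+mₖ₊₁)/dₖ₊₁⌋:
  k=1: m=40, d=47, a=1
  k=2: m=7, d=34, a=1
  k=3: m=27, d=27, a=2
  k=4: m=27, d=34, a=1
  k=5: m=7, d=47, a=1
  k=6: m=40, d=1, a=80
d=1 and a=2a₀=80 at k=6, so the next step gives (m, d) = (40, 47) again — its k=1 value — and the period has length 6.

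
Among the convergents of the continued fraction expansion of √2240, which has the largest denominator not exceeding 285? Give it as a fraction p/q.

10081/213

√2240 = [47; 3, 23, 3, 94, …] (period length 4).
Convergents:
  p_0/q_0 = 47/1
  p_1/q_1 = 142/3
  p_2/q_2 = 3313/70
  p_3/q_3 = 10081/213
  p_4/q_4 = 950927/20092
q_3 = 213 ≤ 285 < 20092 = q_4, so the answer is 10081/213.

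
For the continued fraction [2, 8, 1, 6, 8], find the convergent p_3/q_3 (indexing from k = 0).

131/62

Using pₖ = aₖpₖ₋₁ + pₖ₋₂, qₖ = aₖqₖ₋₁ + qₖ₋₂ (with p₋₁=1, p₋₂=0, q₋₁=0, q₋₂=1):
  k=0: a=2, p=2, q=1
  k=1: a=8, p=17, q=8
  k=2: a=1, p=19, q=9
  k=3: a=6, p=131, q=62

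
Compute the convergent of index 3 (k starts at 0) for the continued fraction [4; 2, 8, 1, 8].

Using pₖ = aₖpₖ₋₁ + pₖ₋₂, qₖ = aₖqₖ₋₁ + qₖ₋₂ (with p₋₁=1, p₋₂=0, q₋₁=0, q₋₂=1):
  k=0: a=4, p=4, q=1
  k=1: a=2, p=9, q=2
  k=2: a=8, p=76, q=17
  k=3: a=1, p=85, q=19

85/19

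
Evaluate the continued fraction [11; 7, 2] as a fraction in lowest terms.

Fold from the inside: start with 2/1.
  7 + 1/2 = 15/2
  11 + 2/15 = 167/15

167/15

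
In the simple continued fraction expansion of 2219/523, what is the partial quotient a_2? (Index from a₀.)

8

2219 = 4·523 + 127   →  a_0 = 4
523 = 4·127 + 15   →  a_1 = 4
127 = 8·15 + 7   →  a_2 = 8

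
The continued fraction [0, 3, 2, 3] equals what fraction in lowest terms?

Fold from the inside: start with 3/1.
  2 + 1/3 = 7/3
  3 + 3/7 = 24/7
  0 + 7/24 = 7/24

7/24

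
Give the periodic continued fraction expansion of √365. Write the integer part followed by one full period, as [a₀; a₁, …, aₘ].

[19; 9, 1, 1, 9, 38]

a₀ = ⌊√365⌋ = 19.
With m₀=0, d₀=1 and mₖ₊₁ = dₖaₖ − mₖ, dₖ₊₁ = (n − mₖ₊₁²)/dₖ, aₖ₊₁ = ⌊(a₀+mₖ₊₁)/dₖ₊₁⌋:
  k=1: m=19, d=4, a=9
  k=2: m=17, d=19, a=1
  k=3: m=2, d=19, a=1
  k=4: m=17, d=4, a=9
  k=5: m=19, d=1, a=38
d=1 and a=2a₀=38 at k=5, so the next step gives (m, d) = (19, 4) again — its k=1 value — and the period has length 5.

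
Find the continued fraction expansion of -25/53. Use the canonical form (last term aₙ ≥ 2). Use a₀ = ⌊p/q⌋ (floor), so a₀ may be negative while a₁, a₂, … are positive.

-25 = -1×53 + 28
53 = 1×28 + 25
28 = 1×25 + 3
25 = 8×3 + 1
3 = 3×1 + 0  (stop)
So -25/53 = [-1; 1, 1, 8, 3].

[-1; 1, 1, 8, 3]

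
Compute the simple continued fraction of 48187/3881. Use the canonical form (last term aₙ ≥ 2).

48187 = 12*3881 + 1615
3881 = 2*1615 + 651
1615 = 2*651 + 313
651 = 2*313 + 25
313 = 12*25 + 13
25 = 1*13 + 12
13 = 1*12 + 1
12 = 12*1 + 0  (stop)
So 48187/3881 = [12; 2, 2, 2, 12, 1, 1, 12].

[12; 2, 2, 2, 12, 1, 1, 12]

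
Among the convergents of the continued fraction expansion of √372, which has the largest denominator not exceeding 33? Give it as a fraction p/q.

√372 = [19; 3, 2, 12, 2, 3, 38, …] (period length 6).
Convergents:
  p_0/q_0 = 19/1
  p_1/q_1 = 58/3
  p_2/q_2 = 135/7
  p_3/q_3 = 1678/87
q_2 = 7 ≤ 33 < 87 = q_3, so the answer is 135/7.

135/7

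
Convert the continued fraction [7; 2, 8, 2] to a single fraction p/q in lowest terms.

269/36

Fold from the inside: start with 2/1.
  8 + 1/2 = 17/2
  2 + 2/17 = 36/17
  7 + 17/36 = 269/36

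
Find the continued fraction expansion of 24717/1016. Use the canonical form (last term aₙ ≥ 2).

24717 = 24×1016 + 333
1016 = 3×333 + 17
333 = 19×17 + 10
17 = 1×10 + 7
10 = 1×7 + 3
7 = 2×3 + 1
3 = 3×1 + 0  (stop)
So 24717/1016 = [24; 3, 19, 1, 1, 2, 3].

[24; 3, 19, 1, 1, 2, 3]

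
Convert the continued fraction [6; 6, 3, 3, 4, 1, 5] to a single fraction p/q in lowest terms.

Fold from the inside: start with 5/1.
  1 + 1/5 = 6/5
  4 + 5/6 = 29/6
  3 + 6/29 = 93/29
  3 + 29/93 = 308/93
  6 + 93/308 = 1941/308
  6 + 308/1941 = 11954/1941

11954/1941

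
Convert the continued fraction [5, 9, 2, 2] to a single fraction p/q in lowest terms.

Fold from the inside: start with 2/1.
  2 + 1/2 = 5/2
  9 + 2/5 = 47/5
  5 + 5/47 = 240/47

240/47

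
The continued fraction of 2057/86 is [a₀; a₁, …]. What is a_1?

2057 = 23·86 + 79   →  a_0 = 23
86 = 1·79 + 7   →  a_1 = 1

1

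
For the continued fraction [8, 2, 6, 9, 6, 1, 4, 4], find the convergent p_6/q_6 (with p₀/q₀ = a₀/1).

Using pₖ = aₖpₖ₋₁ + pₖ₋₂, qₖ = aₖqₖ₋₁ + qₖ₋₂ (with p₋₁=1, p₋₂=0, q₋₁=0, q₋₂=1):
  k=0: a=8, p=8, q=1
  k=1: a=2, p=17, q=2
  k=2: a=6, p=110, q=13
  k=3: a=9, p=1007, q=119
  k=4: a=6, p=6152, q=727
  k=5: a=1, p=7159, q=846
  k=6: a=4, p=34788, q=4111

34788/4111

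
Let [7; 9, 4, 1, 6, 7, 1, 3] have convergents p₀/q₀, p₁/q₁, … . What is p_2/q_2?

Using pₖ = aₖpₖ₋₁ + pₖ₋₂, qₖ = aₖqₖ₋₁ + qₖ₋₂ (with p₋₁=1, p₋₂=0, q₋₁=0, q₋₂=1):
  k=0: a=7, p=7, q=1
  k=1: a=9, p=64, q=9
  k=2: a=4, p=263, q=37

263/37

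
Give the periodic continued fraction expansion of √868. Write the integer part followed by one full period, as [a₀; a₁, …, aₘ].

[29; 2, 6, 19, 2, 19, 6, 2, 58]

a₀ = ⌊√868⌋ = 29.
With m₀=0, d₀=1 and mₖ₊₁ = dₖaₖ − mₖ, dₖ₊₁ = (n − mₖ₊₁²)/dₖ, aₖ₊₁ = ⌊(a₀+mₖ₊₁)/dₖ₊₁⌋:
  k=1: m=29, d=27, a=2
  k=2: m=25, d=9, a=6
  k=3: m=29, d=3, a=19
  k=4: m=28, d=28, a=2
  k=5: m=28, d=3, a=19
  k=6: m=29, d=9, a=6
  k=7: m=25, d=27, a=2
  k=8: m=29, d=1, a=58
d=1 and a=2a₀=58 at k=8, so the next step gives (m, d) = (29, 27) again — its k=1 value — and the period has length 8.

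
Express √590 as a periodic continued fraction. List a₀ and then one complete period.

[24; 3, 2, 4, 2, 3, 48]

a₀ = ⌊√590⌋ = 24.
With m₀=0, d₀=1 and mₖ₊₁ = dₖaₖ − mₖ, dₖ₊₁ = (n − mₖ₊₁²)/dₖ, aₖ₊₁ = ⌊(a₀+mₖ₊₁)/dₖ₊₁⌋:
  k=1: m=24, d=14, a=3
  k=2: m=18, d=19, a=2
  k=3: m=20, d=10, a=4
  k=4: m=20, d=19, a=2
  k=5: m=18, d=14, a=3
  k=6: m=24, d=1, a=48
d=1 and a=2a₀=48 at k=6, so the next step gives (m, d) = (24, 14) again — its k=1 value — and the period has length 6.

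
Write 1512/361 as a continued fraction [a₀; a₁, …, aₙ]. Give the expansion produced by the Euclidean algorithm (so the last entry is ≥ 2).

1512 = 4·361 + 68
361 = 5·68 + 21
68 = 3·21 + 5
21 = 4·5 + 1
5 = 5·1 + 0  (stop)
So 1512/361 = [4; 5, 3, 4, 5].

[4; 5, 3, 4, 5]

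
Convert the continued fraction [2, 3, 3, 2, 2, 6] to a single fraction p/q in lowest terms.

Fold from the inside: start with 6/1.
  2 + 1/6 = 13/6
  2 + 6/13 = 32/13
  3 + 13/32 = 109/32
  3 + 32/109 = 359/109
  2 + 109/359 = 827/359

827/359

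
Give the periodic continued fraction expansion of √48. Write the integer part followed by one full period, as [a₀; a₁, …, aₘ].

a₀ = ⌊√48⌋ = 6.
With m₀=0, d₀=1 and mₖ₊₁ = dₖaₖ − mₖ, dₖ₊₁ = (n − mₖ₊₁²)/dₖ, aₖ₊₁ = ⌊(a₀+mₖ₊₁)/dₖ₊₁⌋:
  k=1: m=6, d=12, a=1
  k=2: m=6, d=1, a=12
d=1 and a=2a₀=12 at k=2, so the next step gives (m, d) = (6, 12) again — its k=1 value — and the period has length 2.

[6; 1, 12]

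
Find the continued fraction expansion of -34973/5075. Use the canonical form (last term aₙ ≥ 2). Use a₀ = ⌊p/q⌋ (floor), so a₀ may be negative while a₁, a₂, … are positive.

[-7; 9, 5, 6, 3, 2, 2]

-34973 = -7*5075 + 552
5075 = 9*552 + 107
552 = 5*107 + 17
107 = 6*17 + 5
17 = 3*5 + 2
5 = 2*2 + 1
2 = 2*1 + 0  (stop)
So -34973/5075 = [-7; 9, 5, 6, 3, 2, 2].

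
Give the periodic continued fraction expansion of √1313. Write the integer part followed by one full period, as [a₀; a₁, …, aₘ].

[36; 4, 4, 72]

a₀ = ⌊√1313⌋ = 36.
With m₀=0, d₀=1 and mₖ₊₁ = dₖaₖ − mₖ, dₖ₊₁ = (n − mₖ₊₁²)/dₖ, aₖ₊₁ = ⌊(a₀+mₖ₊₁)/dₖ₊₁⌋:
  k=1: m=36, d=17, a=4
  k=2: m=32, d=17, a=4
  k=3: m=36, d=1, a=72
d=1 and a=2a₀=72 at k=3, so the next step gives (m, d) = (36, 17) again — its k=1 value — and the period has length 3.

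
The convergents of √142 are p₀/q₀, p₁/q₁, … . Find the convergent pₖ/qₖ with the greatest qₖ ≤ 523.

3420/287

√142 = [11; 1, 10, 1, 22, …] (period length 4).
Convergents:
  p_0/q_0 = 11/1
  p_1/q_1 = 12/1
  p_2/q_2 = 131/11
  p_3/q_3 = 143/12
  p_4/q_4 = 3277/275
  p_5/q_5 = 3420/287
  p_6/q_6 = 37477/3145
q_5 = 287 ≤ 523 < 3145 = q_6, so the answer is 3420/287.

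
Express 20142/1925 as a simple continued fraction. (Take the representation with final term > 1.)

20142 = 10*1925 + 892
1925 = 2*892 + 141
892 = 6*141 + 46
141 = 3*46 + 3
46 = 15*3 + 1
3 = 3*1 + 0  (stop)
So 20142/1925 = [10; 2, 6, 3, 15, 3].

[10; 2, 6, 3, 15, 3]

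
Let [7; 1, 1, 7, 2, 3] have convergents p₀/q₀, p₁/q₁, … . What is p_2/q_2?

15/2

Using pₖ = aₖpₖ₋₁ + pₖ₋₂, qₖ = aₖqₖ₋₁ + qₖ₋₂ (with p₋₁=1, p₋₂=0, q₋₁=0, q₋₂=1):
  k=0: a=7, p=7, q=1
  k=1: a=1, p=8, q=1
  k=2: a=1, p=15, q=2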